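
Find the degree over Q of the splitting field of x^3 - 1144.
[K : Q] = 6

The roots of x^3 - 1144 are ∛1144, ω∛1144, ω^2∛1144 where ω = e^(2πi/3) is a primitive cube root of unity, so K = Q(∛1144, ω). Now [Q(∛1144):Q] = 3 (since 1144 is not a perfect cube, x^3 - 1144 is irreducible) and [Q(ω):Q] = 2. Both 2 and 3 divide [K:Q], and [K:Q] ≤ 3·2 = 6, so [K:Q] = 6. (Equivalently: Q(∛1144) ⊂ R but ω ∉ R, so [K : Q(∛1144)] = 2.)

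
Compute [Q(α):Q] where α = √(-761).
[Q(α):Q] = 2

[Q(α):Q] equals the degree of the minimal polynomial of α. Here α^2 = -761 and x^2 + 761 is irreducible (d = -761 is squarefree, ≠ 1, hence not a square), so deg(m_α) = 2. Thus [Q(α):Q] = 2.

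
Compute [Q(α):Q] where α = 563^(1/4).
[Q(α):Q] = 4

α is a root of x^4 - 563. By Eisenstein's criterion at the prime p = 563 (which divides the constant term 563 but p^2 = 316969 does not, since 563 is squarefree), x^4 - 563 is irreducible over Q. Hence [Q(α):Q] = 4.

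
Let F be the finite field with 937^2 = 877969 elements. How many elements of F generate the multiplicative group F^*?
There are φ(877968) = 228096 primitive elements

F_q^* is cyclic of order q - 1 = 877968. A cyclic group of order m has exactly φ(m) generators. Here m = 877968 = 2^4 · 3^2 · 7 · 13 · 67, so the number of primitive elements is φ(877968) = 228096.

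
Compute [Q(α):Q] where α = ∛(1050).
[Q(α):Q] = 3

The minimal polynomial of α is x^3 - 1050, irreducible over Q since 1050 is not a perfect cube (so x^3 - 1050 has no rational root). Hence [Q(α):Q] = deg(m_α) = 3.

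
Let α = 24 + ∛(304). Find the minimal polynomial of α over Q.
m_α(x) = x^3 - 72x^2 + 1728x - 14128

Set β = α - 24 = ∛(304), so β^3 = 304. Then (α - 24)^3 - 304 = 0, i.e. α is a root of g(x) = (x - 24)^3 - 304 = x^3 - 72x^2 + 1728x - 14128. Since g(x) = h(x - 24) where h(x) = x^3 - 304, and h is irreducible over Q (because 304 is not a perfect cube, so h has no rational root, and a monic cubic with no rational root is irreducible), g is also irreducible (irreducibility is preserved under the substitution x → x - 24). Hence m_α(x) = x^3 - 72x^2 + 1728x - 14128.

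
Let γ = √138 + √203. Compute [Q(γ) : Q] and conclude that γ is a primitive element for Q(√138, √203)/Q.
[Q(γ) : Q] = 4 (equivalently, Q(γ) = Q(√138, √203))

Obviously Q(γ) ⊆ Q(√138, √203), and [Q(√138, √203):Q] = 4 (since 138, 203 are distinct squarefree integers > 1 with 28014 not a perfect square). To show equality we compute the minimal polynomial of γ. From γ = √138 + √203: γ^2 = 138 + 2√(28014) + 203 = 341 + 2√(28014), so γ^2 - 341 = 2√(28014); squaring, (γ^2 - 341)^2 = 4·28014, i.e. γ^4 - 682γ^2 + 116281 - 112056 = 0, i.e. γ^4 - 682γ^2 + 4225 = 0. So γ is a root of x^4 - 682x^2 + 4225. This polynomial is irreducible over Q: it has no rational root (each ±√138 ± √203 is irrational), and any factorization into two quadratics over Q would force √(28014) ∈ Q (pairing opposite roots) or √138, √203 ∈ Q (other pairings), all impossible. Hence [Q(γ):Q] = 4 = [Q(√138, √203):Q], so Q(γ) = Q(√138, √203).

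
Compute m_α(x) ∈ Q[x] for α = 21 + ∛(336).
m_α(x) = x^3 - 63x^2 + 1323x - 9597

Set β = α - 21 = ∛(336), so β^3 = 336. Then (α - 21)^3 - 336 = 0, i.e. α is a root of g(x) = (x - 21)^3 - 336 = x^3 - 63x^2 + 1323x - 9597. Since g(x) = h(x - 21) where h(x) = x^3 - 336, and h is irreducible over Q (because 336 is not a perfect cube, so h has no rational root, and a monic cubic with no rational root is irreducible), g is also irreducible (irreducibility is preserved under the substitution x → x - 21). Hence m_α(x) = x^3 - 63x^2 + 1323x - 9597.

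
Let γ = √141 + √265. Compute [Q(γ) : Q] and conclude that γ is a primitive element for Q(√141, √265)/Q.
[Q(γ) : Q] = 4 (equivalently, Q(γ) = Q(√141, √265))

Obviously Q(γ) ⊆ Q(√141, √265), and [Q(√141, √265):Q] = 4 (since 141, 265 are distinct squarefree integers > 1 with 37365 not a perfect square). To show equality we compute the minimal polynomial of γ. From γ = √141 + √265: γ^2 = 141 + 2√(37365) + 265 = 406 + 2√(37365), so γ^2 - 406 = 2√(37365); squaring, (γ^2 - 406)^2 = 4·37365, i.e. γ^4 - 812γ^2 + 164836 - 149460 = 0, i.e. γ^4 - 812γ^2 + 15376 = 0. So γ is a root of x^4 - 812x^2 + 15376. This polynomial is irreducible over Q: it has no rational root (each ±√141 ± √265 is irrational), and any factorization into two quadratics over Q would force √(37365) ∈ Q (pairing opposite roots) or √141, √265 ∈ Q (other pairings), all impossible. Hence [Q(γ):Q] = 4 = [Q(√141, √265):Q], so Q(γ) = Q(√141, √265).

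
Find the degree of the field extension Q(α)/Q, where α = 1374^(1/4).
[Q(α):Q] = 4

α is a root of x^4 - 1374. By Eisenstein's criterion at the prime p = 2 (which divides the constant term 1374 but p^2 = 4 does not, since 1374 is squarefree), x^4 - 1374 is irreducible over Q. Hence [Q(α):Q] = 4.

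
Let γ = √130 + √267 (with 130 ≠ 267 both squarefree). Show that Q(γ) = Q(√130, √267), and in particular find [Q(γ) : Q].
[Q(γ) : Q] = 4 (equivalently, Q(γ) = Q(√130, √267))

Obviously Q(γ) ⊆ Q(√130, √267), and [Q(√130, √267):Q] = 4 (since 130, 267 are distinct squarefree integers > 1 with 34710 not a perfect square). To show equality we compute the minimal polynomial of γ. From γ = √130 + √267: γ^2 = 130 + 2√(34710) + 267 = 397 + 2√(34710), so γ^2 - 397 = 2√(34710); squaring, (γ^2 - 397)^2 = 4·34710, i.e. γ^4 - 794γ^2 + 157609 - 138840 = 0, i.e. γ^4 - 794γ^2 + 18769 = 0. So γ is a root of x^4 - 794x^2 + 18769. This polynomial is irreducible over Q: it has no rational root (each ±√130 ± √267 is irrational), and any factorization into two quadratics over Q would force √(34710) ∈ Q (pairing opposite roots) or √130, √267 ∈ Q (other pairings), all impossible. Hence [Q(γ):Q] = 4 = [Q(√130, √267):Q], so Q(γ) = Q(√130, √267).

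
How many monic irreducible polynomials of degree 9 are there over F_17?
There are 13176430176 monic irreducible polynomials of degree 9 over F_17

Each element of F_{17^9} that lies in no proper subfield is a root of exactly one monic irreducible of degree 9 over F_17, and each such polynomial has 9 distinct roots in F_{17^9}. By Möbius inversion the count is N_17(9) = (1/9) Σ_{d|9} μ(9/d) · 17^d = (1/9)(μ(9)·17^1 + μ(3)·17^3 + μ(1)·17^9) = 118587871584/9 = 13176430176.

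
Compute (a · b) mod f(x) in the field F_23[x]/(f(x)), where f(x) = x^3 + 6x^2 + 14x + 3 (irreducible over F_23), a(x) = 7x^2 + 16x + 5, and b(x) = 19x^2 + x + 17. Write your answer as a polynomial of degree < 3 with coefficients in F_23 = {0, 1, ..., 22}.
a · b ≡ 2x^2 + 3x + 5 (mod f(x))

Multiply in F_23[x]: a(x)·b(x) = (7x^2 + 16x + 5)·(19x^2 + x + 17) = 18x^4 + 12x^3 + x + 16. This has degree ≥ 3, so divide by f(x) over F_23: 18x^4 + 12x^3 + x + 16 = (18x + 19)·(x^3 + 6x^2 + 14x + 3) + (2x^2 + 3x + 5). Hence a·b ≡ 2x^2 + 3x + 5 (mod f). (F_23[x]/(f) is a field with 23^3 = 12167 elements since f is irreducible of degree 3.)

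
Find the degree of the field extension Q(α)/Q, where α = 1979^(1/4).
[Q(α):Q] = 4

α is a root of x^4 - 1979. By Eisenstein's criterion at the prime p = 1979 (which divides the constant term 1979 but p^2 = 3916441 does not, since 1979 is squarefree), x^4 - 1979 is irreducible over Q. Hence [Q(α):Q] = 4.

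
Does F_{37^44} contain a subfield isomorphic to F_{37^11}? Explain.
Yes: F_{37^11} is a subfield of F_{37^44}

F_{p^m} embeds in F_{p^n} iff m | n (since F_{p^n} is the splitting field of x^(p^n) - x, and F_{p^m} ⊂ F_{p^n} forces p^n to be a power of p^m, i.e. m | n; conversely if m | n then every root of x^(p^m) - x is a root of x^(p^n) - x). Here 11 | 44 (since 44 = 4·11), so F_{37^11} is a subfield of F_{37^44}, and [F_{37^44} : F_{37^11}] = 44/11 = 4.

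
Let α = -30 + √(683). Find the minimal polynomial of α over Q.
m_α(x) = x^2 + 60x + 217

From α + 30 = √(683), squaring gives (α + 30)^2 = 683, i.e. α^2 + 60α + 900 = 683, so α^2 + 60α + 217 = 0. The discriminant of x^2 + 60x + 217 is (60)^2 - 4·(217) = 3600 - 868 = 2732, and 4·(683) is not a perfect square in Q since 683 is squarefree and ≠ 1. Hence x^2 + 60x + 217 is irreducible over Q and is the minimal polynomial of α.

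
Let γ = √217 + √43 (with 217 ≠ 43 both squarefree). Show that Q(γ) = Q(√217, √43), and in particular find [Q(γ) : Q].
[Q(γ) : Q] = 4 (equivalently, Q(γ) = Q(√217, √43))

Obviously Q(γ) ⊆ Q(√217, √43), and [Q(√217, √43):Q] = 4 (since 217, 43 are distinct squarefree integers > 1 with 9331 not a perfect square). To show equality we compute the minimal polynomial of γ. From γ = √217 + √43: γ^2 = 217 + 2√(9331) + 43 = 260 + 2√(9331), so γ^2 - 260 = 2√(9331); squaring, (γ^2 - 260)^2 = 4·9331, i.e. γ^4 - 520γ^2 + 67600 - 37324 = 0, i.e. γ^4 - 520γ^2 + 30276 = 0. So γ is a root of x^4 - 520x^2 + 30276. This polynomial is irreducible over Q: it has no rational root (each ±√217 ± √43 is irrational), and any factorization into two quadratics over Q would force √(9331) ∈ Q (pairing opposite roots) or √217, √43 ∈ Q (other pairings), all impossible. Hence [Q(γ):Q] = 4 = [Q(√217, √43):Q], so Q(γ) = Q(√217, √43).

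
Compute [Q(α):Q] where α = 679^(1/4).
[Q(α):Q] = 4

α is a root of x^4 - 679. By Eisenstein's criterion at the prime p = 7 (which divides the constant term 679 but p^2 = 49 does not, since 679 is squarefree), x^4 - 679 is irreducible over Q. Hence [Q(α):Q] = 4.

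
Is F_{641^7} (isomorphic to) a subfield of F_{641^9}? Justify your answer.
No: F_{641^7} is not a subfield of F_{641^9}

F_{p^m} embeds in F_{p^n} iff m | n. Here 7 ∤ 9 (since 9 = 1·7 + 2 with remainder 2 ≠ 0), so F_{641^7} is not a subfield of F_{641^9}. Equivalently: if it were, the tower law would give 7 = [F_{641^7}:F_641] dividing [F_{641^9}:F_641] = 9, contradiction.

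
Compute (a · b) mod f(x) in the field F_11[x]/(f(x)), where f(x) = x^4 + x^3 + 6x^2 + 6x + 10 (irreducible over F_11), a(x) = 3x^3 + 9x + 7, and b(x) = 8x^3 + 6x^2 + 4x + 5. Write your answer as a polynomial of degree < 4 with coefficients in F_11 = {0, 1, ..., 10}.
a · b ≡ 5x^3 + 6x + 3 (mod f(x))

Multiply in F_11[x]: a(x)·b(x) = (3x^3 + 9x + 7)·(8x^3 + 6x^2 + 4x + 5) = 2x^6 + 7x^5 + 7x^4 + 4x^3 + x^2 + 7x + 2. This has degree ≥ 4, so divide by f(x) over F_11: 2x^6 + 7x^5 + 7x^4 + 4x^3 + x^2 + 7x + 2 = (2x^2 + 5x + 1)·(x^4 + x^3 + 6x^2 + 6x + 10) + (5x^3 + 6x + 3). Hence a·b ≡ 5x^3 + 6x + 3 (mod f). (F_11[x]/(f) is a field with 11^4 = 14641 elements since f is irreducible of degree 4.)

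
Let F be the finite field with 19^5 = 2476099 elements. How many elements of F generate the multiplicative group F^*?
There are φ(2476098) = 819000 primitive elements

F_q^* is cyclic of order q - 1 = 2476098. A cyclic group of order m has exactly φ(m) generators. Here m = 2476098 = 2 · 3^2 · 151 · 911, so the number of primitive elements is φ(2476098) = 819000.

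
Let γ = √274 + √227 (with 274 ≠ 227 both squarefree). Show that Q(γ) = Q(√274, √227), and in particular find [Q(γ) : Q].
[Q(γ) : Q] = 4 (equivalently, Q(γ) = Q(√274, √227))

Obviously Q(γ) ⊆ Q(√274, √227), and [Q(√274, √227):Q] = 4 (since 274, 227 are distinct squarefree integers > 1 with 62198 not a perfect square). To show equality we compute the minimal polynomial of γ. From γ = √274 + √227: γ^2 = 274 + 2√(62198) + 227 = 501 + 2√(62198), so γ^2 - 501 = 2√(62198); squaring, (γ^2 - 501)^2 = 4·62198, i.e. γ^4 - 1002γ^2 + 251001 - 248792 = 0, i.e. γ^4 - 1002γ^2 + 2209 = 0. So γ is a root of x^4 - 1002x^2 + 2209. This polynomial is irreducible over Q: it has no rational root (each ±√274 ± √227 is irrational), and any factorization into two quadratics over Q would force √(62198) ∈ Q (pairing opposite roots) or √274, √227 ∈ Q (other pairings), all impossible. Hence [Q(γ):Q] = 4 = [Q(√274, √227):Q], so Q(γ) = Q(√274, √227).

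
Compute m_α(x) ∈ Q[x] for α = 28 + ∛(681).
m_α(x) = x^3 - 84x^2 + 2352x - 22633

Set β = α - 28 = ∛(681), so β^3 = 681. Then (α - 28)^3 - 681 = 0, i.e. α is a root of g(x) = (x - 28)^3 - 681 = x^3 - 84x^2 + 2352x - 22633. Since g(x) = h(x - 28) where h(x) = x^3 - 681, and h is irreducible over Q (because 681 is not a perfect cube, so h has no rational root, and a monic cubic with no rational root is irreducible), g is also irreducible (irreducibility is preserved under the substitution x → x - 28). Hence m_α(x) = x^3 - 84x^2 + 2352x - 22633.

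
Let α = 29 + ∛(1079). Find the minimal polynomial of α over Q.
m_α(x) = x^3 - 87x^2 + 2523x - 25468

Set β = α - 29 = ∛(1079), so β^3 = 1079. Then (α - 29)^3 - 1079 = 0, i.e. α is a root of g(x) = (x - 29)^3 - 1079 = x^3 - 87x^2 + 2523x - 25468. Since g(x) = h(x - 29) where h(x) = x^3 - 1079, and h is irreducible over Q (because 1079 is not a perfect cube, so h has no rational root, and a monic cubic with no rational root is irreducible), g is also irreducible (irreducibility is preserved under the substitution x → x - 29). Hence m_α(x) = x^3 - 87x^2 + 2523x - 25468.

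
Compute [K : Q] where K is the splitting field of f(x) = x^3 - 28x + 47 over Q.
[K : Q] = 6

By the rational root test, any rational root of the monic integer polynomial f(x) = x^3 - 28x + 47 must be an integer dividing the constant term 47, i.e. one of ±{1, 47}. Evaluating: f(1) = 20, f(-1) = 74, f(47) = 102554, f(-47) = -102460; none is 0, so f has no rational root and is therefore irreducible over Q (a cubic with no linear factor over a field is irreducible). For an irreducible cubic, the Galois group is A_3 or S_3 according as the discriminant disc(f) = -4a^3 - 27b^2 = -4·(-28)^3 - 27·(47)^2 = 28165 is or is not a square in Q. Here disc(f) = 28165 is not a perfect square in Q, so the Galois group of f over Q is not contained in A_3 and must be all of S_3. The splitting field has degree |S_3| = 6 over Q, so [K : Q] = 6.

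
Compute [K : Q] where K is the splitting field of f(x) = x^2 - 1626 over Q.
[K : Q] = 2

f(x) = x^2 - 1626 factors as (x - √1626)(x + √1626). The splitting field is K = Q(√1626). Since 1626 is squarefree and > 1, it is not a perfect square, so x^2 - 1626 is irreducible over Q and [Q(√1626) : Q] = 2. Hence [K : Q] = 2.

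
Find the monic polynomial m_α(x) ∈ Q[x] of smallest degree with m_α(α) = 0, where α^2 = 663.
m_α(x) = x^2 - 663

α satisfies α^2 - 663 = 0, so x^2 - 663 annihilates α. Since d = 663 is squarefree and ≠ 1, it is not a perfect square in Q, so x^2 - 663 has no rational root and is therefore irreducible over Q (a degree-2 polynomial over a field is irreducible iff it has no root). Hence m_α(x) = x^2 - 663.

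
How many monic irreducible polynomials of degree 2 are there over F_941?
There are 442270 monic irreducible polynomials of degree 2 over F_941

Each element of F_{941^2} that lies in no proper subfield is a root of exactly one monic irreducible of degree 2 over F_941, and each such polynomial has 2 distinct roots in F_{941^2}. By Möbius inversion the count is N_941(2) = (1/2) Σ_{d|2} μ(2/d) · 941^d = (1/2)(μ(2)·941^1 + μ(1)·941^2) = 884540/2 = 442270.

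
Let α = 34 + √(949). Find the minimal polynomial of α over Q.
m_α(x) = x^2 - 68x + 207

From α - 34 = √(949), squaring gives (α - 34)^2 = 949, i.e. α^2 - 68α + 1156 = 949, so α^2 - 68α + 207 = 0. The discriminant of x^2 - 68x + 207 is (-68)^2 - 4·(207) = 4624 - 828 = 3796, and 4·(949) is not a perfect square in Q since 949 is squarefree and ≠ 1. Hence x^2 - 68x + 207 is irreducible over Q and is the minimal polynomial of α.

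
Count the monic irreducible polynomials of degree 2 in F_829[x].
There are 343206 monic irreducible polynomials of degree 2 over F_829

Each element of F_{829^2} that lies in no proper subfield is a root of exactly one monic irreducible of degree 2 over F_829, and each such polynomial has 2 distinct roots in F_{829^2}. By Möbius inversion the count is N_829(2) = (1/2) Σ_{d|2} μ(2/d) · 829^d = (1/2)(μ(2)·829^1 + μ(1)·829^2) = 686412/2 = 343206.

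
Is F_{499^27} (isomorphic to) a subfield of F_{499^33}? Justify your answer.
No: F_{499^27} is not a subfield of F_{499^33}

F_{p^m} embeds in F_{p^n} iff m | n. Here 27 ∤ 33 (since 33 = 1·27 + 6 with remainder 6 ≠ 0), so F_{499^27} is not a subfield of F_{499^33}. Equivalently: if it were, the tower law would give 27 = [F_{499^27}:F_499] dividing [F_{499^33}:F_499] = 33, contradiction.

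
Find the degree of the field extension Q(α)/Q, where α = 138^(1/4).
[Q(α):Q] = 4

α is a root of x^4 - 138. By Eisenstein's criterion at the prime p = 2 (which divides the constant term 138 but p^2 = 4 does not, since 138 is squarefree), x^4 - 138 is irreducible over Q. Hence [Q(α):Q] = 4.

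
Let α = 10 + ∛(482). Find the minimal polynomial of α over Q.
m_α(x) = x^3 - 30x^2 + 300x - 1482

Set β = α - 10 = ∛(482), so β^3 = 482. Then (α - 10)^3 - 482 = 0, i.e. α is a root of g(x) = (x - 10)^3 - 482 = x^3 - 30x^2 + 300x - 1482. Since g(x) = h(x - 10) where h(x) = x^3 - 482, and h is irreducible over Q (because 482 is not a perfect cube, so h has no rational root, and a monic cubic with no rational root is irreducible), g is also irreducible (irreducibility is preserved under the substitution x → x - 10). Hence m_α(x) = x^3 - 30x^2 + 300x - 1482.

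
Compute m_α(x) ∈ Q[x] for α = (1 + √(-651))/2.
m_α(x) = x^2 - x + 163

From 2α - 1 = √(-651), squaring gives (2α - 1)^2 = -651, i.e. 4α^2 - 4α + 1 = -651, so α^2 - α + (1 + 651)/4 = 0. Since -651 ≡ 1 (mod 4), (1 + 651)/4 = 163 ∈ Z. The polynomial x^2 - x + 163 has discriminant 1 - 4·(163) = -651, which is not a perfect square in Q (d = -651 is squarefree and ≠ 1), so x^2 - x + 163 is irreducible over Q. It is the minimal polynomial of α.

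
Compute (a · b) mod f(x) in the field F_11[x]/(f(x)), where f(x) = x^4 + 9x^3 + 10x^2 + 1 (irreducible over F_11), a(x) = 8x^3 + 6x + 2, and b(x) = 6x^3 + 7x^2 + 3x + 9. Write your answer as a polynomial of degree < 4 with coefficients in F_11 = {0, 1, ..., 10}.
a · b ≡ 2x^3 + 7x + 2 (mod f(x))

Multiply in F_11[x]: a(x)·b(x) = (8x^3 + 6x + 2)·(6x^3 + 7x^2 + 3x + 9) = 4x^6 + x^5 + 5x^4 + 5x^3 + 10x^2 + 5x + 7. This has degree ≥ 4, so divide by f(x) over F_11: 4x^6 + x^5 + 5x^4 + 5x^3 + 10x^2 + 5x + 7 = (4x^2 + 9x + 5)·(x^4 + 9x^3 + 10x^2 + 1) + (2x^3 + 7x + 2). Hence a·b ≡ 2x^3 + 7x + 2 (mod f). (F_11[x]/(f) is a field with 11^4 = 14641 elements since f is irreducible of degree 4.)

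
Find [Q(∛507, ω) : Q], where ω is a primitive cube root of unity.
[Q(∛507, ω) : Q] = 6

[Q(∛507):Q] = 3 (min poly x^3 - 507, irreducible since 507 is not a perfect cube). [Q(ω):Q] = 2 (min poly x^2 + x + 1). Since Q(∛507) ⊂ R and ω ∉ R, we have ω ∉ Q(∛507), so x^2 + x + 1 remains irreducible over Q(∛507) and [Q(∛507, ω) : Q(∛507)] = 2. By the tower law, [Q(∛507, ω) : Q] = 3 · 2 = 6. (In fact Q(∛507, ω) is the splitting field of x^3 - 507 over Q.)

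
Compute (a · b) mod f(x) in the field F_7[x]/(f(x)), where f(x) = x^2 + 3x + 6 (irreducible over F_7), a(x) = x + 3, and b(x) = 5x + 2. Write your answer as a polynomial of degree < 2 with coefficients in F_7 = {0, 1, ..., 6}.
a · b ≡ 2x + 4 (mod f(x))

Multiply in F_7[x]: a(x)·b(x) = (x + 3)·(5x + 2) = 5x^2 + 3x + 6. This has degree ≥ 2, so divide by f(x) over F_7: 5x^2 + 3x + 6 = (5)·(x^2 + 3x + 6) + (2x + 4). Hence a·b ≡ 2x + 4 (mod f). (F_7[x]/(f) is a field with 7^2 = 49 elements since f is irreducible of degree 2.)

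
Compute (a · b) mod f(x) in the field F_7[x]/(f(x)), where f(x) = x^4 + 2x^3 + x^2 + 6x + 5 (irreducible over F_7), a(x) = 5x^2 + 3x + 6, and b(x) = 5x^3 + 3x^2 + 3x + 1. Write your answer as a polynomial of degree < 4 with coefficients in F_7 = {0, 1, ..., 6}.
a · b ≡ 6x^3 + 2x + 1 (mod f(x))

Multiply in F_7[x]: a(x)·b(x) = (5x^2 + 3x + 6)·(5x^3 + 3x^2 + 3x + 1) = 4x^5 + 2x^4 + 5x^3 + 4x^2 + 6. This has degree ≥ 4, so divide by f(x) over F_7: 4x^5 + 2x^4 + 5x^3 + 4x^2 + 6 = (4x + 1)·(x^4 + 2x^3 + x^2 + 6x + 5) + (6x^3 + 2x + 1). Hence a·b ≡ 6x^3 + 2x + 1 (mod f). (F_7[x]/(f) is a field with 7^4 = 2401 elements since f is irreducible of degree 4.)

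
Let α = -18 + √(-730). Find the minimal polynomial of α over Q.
m_α(x) = x^2 + 36x + 1054

From α + 18 = √(-730), squaring gives (α + 18)^2 = -730, i.e. α^2 + 36α + 324 = -730, so α^2 + 36α + 1054 = 0. The discriminant of x^2 + 36x + 1054 is (36)^2 - 4·(1054) = 1296 - 4216 = -2920, and 4·(-730) is not a perfect square in Q since -730 is squarefree and ≠ 1. Hence x^2 + 36x + 1054 is irreducible over Q and is the minimal polynomial of α.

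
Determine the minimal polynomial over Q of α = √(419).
m_α(x) = x^2 - 419

α satisfies α^2 - 419 = 0, so x^2 - 419 annihilates α. Since d = 419 is squarefree and ≠ 1, it is not a perfect square in Q, so x^2 - 419 has no rational root and is therefore irreducible over Q (a degree-2 polynomial over a field is irreducible iff it has no root). Hence m_α(x) = x^2 - 419.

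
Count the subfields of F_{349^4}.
F_{349^4} has 3 subfields

The subfields of F_{p^n} are exactly the fields F_{p^d} for d | n (each is the fixed field of the unique index-d subgroup of Gal(F_{p^n}/F_p) ≅ Z/nZ). The divisors of n = 4 are {1, 2, 4}, giving 3 subfields: F_{349^1}, F_{349^2}, F_{349^4}.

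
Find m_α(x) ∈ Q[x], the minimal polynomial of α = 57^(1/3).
m_α(x) = x^3 - 57

α satisfies α^3 = 57, so x^3 - 57 annihilates α. By the rational root test, a rational root p/q (in lowest terms) of x^3 - 57 would satisfy p^3 = 57 q^3, forcing q = 1 and p^3 = 57; but 57 is not a perfect cube, contradiction. A monic cubic over Q with no rational root is irreducible (any nontrivial factorization would include a linear factor). Hence x^3 - 57 is the minimal polynomial of α, and in particular [Q(α):Q] = 3.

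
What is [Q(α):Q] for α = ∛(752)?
[Q(α):Q] = 3

The minimal polynomial of α is x^3 - 752, irreducible over Q since 752 is not a perfect cube (so x^3 - 752 has no rational root). Hence [Q(α):Q] = deg(m_α) = 3.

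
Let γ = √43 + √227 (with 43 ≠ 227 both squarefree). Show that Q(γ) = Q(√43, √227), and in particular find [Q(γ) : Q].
[Q(γ) : Q] = 4 (equivalently, Q(γ) = Q(√43, √227))

Obviously Q(γ) ⊆ Q(√43, √227), and [Q(√43, √227):Q] = 4 (since 43, 227 are distinct squarefree integers > 1 with 9761 not a perfect square). To show equality we compute the minimal polynomial of γ. From γ = √43 + √227: γ^2 = 43 + 2√(9761) + 227 = 270 + 2√(9761), so γ^2 - 270 = 2√(9761); squaring, (γ^2 - 270)^2 = 4·9761, i.e. γ^4 - 540γ^2 + 72900 - 39044 = 0, i.e. γ^4 - 540γ^2 + 33856 = 0. So γ is a root of x^4 - 540x^2 + 33856. This polynomial is irreducible over Q: it has no rational root (each ±√43 ± √227 is irrational), and any factorization into two quadratics over Q would force √(9761) ∈ Q (pairing opposite roots) or √43, √227 ∈ Q (other pairings), all impossible. Hence [Q(γ):Q] = 4 = [Q(√43, √227):Q], so Q(γ) = Q(√43, √227).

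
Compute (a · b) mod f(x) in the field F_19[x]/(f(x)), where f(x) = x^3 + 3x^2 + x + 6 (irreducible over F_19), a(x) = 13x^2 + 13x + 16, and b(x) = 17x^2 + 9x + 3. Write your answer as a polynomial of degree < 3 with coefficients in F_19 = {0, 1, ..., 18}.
a · b ≡ 4x^2 + 18x + 3 (mod f(x))

Multiply in F_19[x]: a(x)·b(x) = (13x^2 + 13x + 16)·(17x^2 + 9x + 3) = 12x^4 + 15x^3 + 10x^2 + 12x + 10. This has degree ≥ 3, so divide by f(x) over F_19: 12x^4 + 15x^3 + 10x^2 + 12x + 10 = (12x + 17)·(x^3 + 3x^2 + x + 6) + (4x^2 + 18x + 3). Hence a·b ≡ 4x^2 + 18x + 3 (mod f). (F_19[x]/(f) is a field with 19^3 = 6859 elements since f is irreducible of degree 3.)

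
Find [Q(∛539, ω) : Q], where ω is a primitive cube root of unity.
[Q(∛539, ω) : Q] = 6

[Q(∛539):Q] = 3 (min poly x^3 - 539, irreducible since 539 is not a perfect cube). [Q(ω):Q] = 2 (min poly x^2 + x + 1). Since Q(∛539) ⊂ R and ω ∉ R, we have ω ∉ Q(∛539), so x^2 + x + 1 remains irreducible over Q(∛539) and [Q(∛539, ω) : Q(∛539)] = 2. By the tower law, [Q(∛539, ω) : Q] = 3 · 2 = 6. (In fact Q(∛539, ω) is the splitting field of x^3 - 539 over Q.)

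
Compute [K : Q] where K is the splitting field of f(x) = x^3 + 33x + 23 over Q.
[K : Q] = 6

By the rational root test, any rational root of the monic integer polynomial f(x) = x^3 + 33x + 23 must be an integer dividing the constant term 23, i.e. one of ±{1, 23}. Evaluating: f(1) = 57, f(-1) = -11, f(23) = 12949, f(-23) = -12903; none is 0, so f has no rational root and is therefore irreducible over Q (a cubic with no linear factor over a field is irreducible). For an irreducible cubic, the Galois group is A_3 or S_3 according as the discriminant disc(f) = -4a^3 - 27b^2 = -4·(33)^3 - 27·(23)^2 = -158031 is or is not a square in Q. Here disc(f) = -158031 is not a perfect square in Q, so the Galois group of f over Q is not contained in A_3 and must be all of S_3. The splitting field has degree |S_3| = 6 over Q, so [K : Q] = 6.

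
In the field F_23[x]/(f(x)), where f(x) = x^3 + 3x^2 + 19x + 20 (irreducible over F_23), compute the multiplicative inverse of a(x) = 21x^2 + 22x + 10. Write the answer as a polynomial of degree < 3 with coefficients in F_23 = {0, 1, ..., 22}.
a(x)^(-1) ≡ 13x^2 + 4x + 6 (mod f(x))

Since f is irreducible over F_23, F_23[x]/(f) is a field and a(x) ≠ 0 has an inverse. Apply the extended Euclidean algorithm to f(x) and a(x) in F_23[x]: f(x) = (11x + 16)·a(x) + (17x + 21);  a(x) = (8x + 9)·(17x + 21) + (5). The last nonzero remainder is the constant 5 = gcd(f, a) in F_23. Back-substituting through the division chain expresses 5 = s(x)·a(x) + t(x)·f(x) with s(x) ≡ 19x^2 + 20x + 7 (mod f), so (19x^2 + 20x + 7)·a(x) ≡ 5 (mod f). Multiplying by 5^(-1) ≡ 14 in F_23 gives a(x)^(-1) ≡ 14·(19x^2 + 20x + 7) ≡ 13x^2 + 4x + 6 (mod f). Check: (21x^2 + 22x + 10)·(13x^2 + 4x + 6) = 20x^4 + 2x^3 + 22x^2 + 11x + 14 ≡ 1 (mod x^3 + 3x^2 + 19x + 20).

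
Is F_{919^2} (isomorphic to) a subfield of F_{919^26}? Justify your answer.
Yes: F_{919^2} is a subfield of F_{919^26}

F_{p^m} embeds in F_{p^n} iff m | n (since F_{p^n} is the splitting field of x^(p^n) - x, and F_{p^m} ⊂ F_{p^n} forces p^n to be a power of p^m, i.e. m | n; conversely if m | n then every root of x^(p^m) - x is a root of x^(p^n) - x). Here 2 | 26 (since 26 = 13·2), so F_{919^2} is a subfield of F_{919^26}, and [F_{919^26} : F_{919^2}] = 26/2 = 13.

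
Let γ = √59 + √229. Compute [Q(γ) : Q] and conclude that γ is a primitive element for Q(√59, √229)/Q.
[Q(γ) : Q] = 4 (equivalently, Q(γ) = Q(√59, √229))

Obviously Q(γ) ⊆ Q(√59, √229), and [Q(√59, √229):Q] = 4 (since 59, 229 are distinct squarefree integers > 1 with 13511 not a perfect square). To show equality we compute the minimal polynomial of γ. From γ = √59 + √229: γ^2 = 59 + 2√(13511) + 229 = 288 + 2√(13511), so γ^2 - 288 = 2√(13511); squaring, (γ^2 - 288)^2 = 4·13511, i.e. γ^4 - 576γ^2 + 82944 - 54044 = 0, i.e. γ^4 - 576γ^2 + 28900 = 0. So γ is a root of x^4 - 576x^2 + 28900. This polynomial is irreducible over Q: it has no rational root (each ±√59 ± √229 is irrational), and any factorization into two quadratics over Q would force √(13511) ∈ Q (pairing opposite roots) or √59, √229 ∈ Q (other pairings), all impossible. Hence [Q(γ):Q] = 4 = [Q(√59, √229):Q], so Q(γ) = Q(√59, √229).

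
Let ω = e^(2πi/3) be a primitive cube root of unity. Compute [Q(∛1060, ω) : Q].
[Q(∛1060, ω) : Q] = 6

[Q(∛1060):Q] = 3 (min poly x^3 - 1060, irreducible since 1060 is not a perfect cube). [Q(ω):Q] = 2 (min poly x^2 + x + 1). Since Q(∛1060) ⊂ R and ω ∉ R, we have ω ∉ Q(∛1060), so x^2 + x + 1 remains irreducible over Q(∛1060) and [Q(∛1060, ω) : Q(∛1060)] = 2. By the tower law, [Q(∛1060, ω) : Q] = 3 · 2 = 6. (In fact Q(∛1060, ω) is the splitting field of x^3 - 1060 over Q.)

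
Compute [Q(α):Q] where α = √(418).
[Q(α):Q] = 2

[Q(α):Q] equals the degree of the minimal polynomial of α. Here α^2 = 418 and x^2 - 418 is irreducible (d = 418 is squarefree, ≠ 1, hence not a square), so deg(m_α) = 2. Thus [Q(α):Q] = 2.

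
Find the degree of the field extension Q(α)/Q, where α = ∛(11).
[Q(α):Q] = 3

The minimal polynomial of α is x^3 - 11, irreducible over Q since 11 is not a perfect cube (so x^3 - 11 has no rational root). Hence [Q(α):Q] = deg(m_α) = 3.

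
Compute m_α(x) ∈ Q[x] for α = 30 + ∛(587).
m_α(x) = x^3 - 90x^2 + 2700x - 27587

Set β = α - 30 = ∛(587), so β^3 = 587. Then (α - 30)^3 - 587 = 0, i.e. α is a root of g(x) = (x - 30)^3 - 587 = x^3 - 90x^2 + 2700x - 27587. Since g(x) = h(x - 30) where h(x) = x^3 - 587, and h is irreducible over Q (because 587 is not a perfect cube, so h has no rational root, and a monic cubic with no rational root is irreducible), g is also irreducible (irreducibility is preserved under the substitution x → x - 30). Hence m_α(x) = x^3 - 90x^2 + 2700x - 27587.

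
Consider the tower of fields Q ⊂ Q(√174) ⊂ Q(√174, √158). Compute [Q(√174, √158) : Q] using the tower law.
[Q(√174, √158) : Q] = 4

[Q(√174):Q] = 2 (min poly x^2 - 174, irreducible since 174 is squarefree > 1). For the top step, suppose √158 ∈ Q(√174), say √158 = c + d√174 with c, d ∈ Q. Squaring: 158 = c^2 + 174d^2 + 2cd√174. Since √174 ∉ Q this forces 2cd = 0. If d = 0 then √158 = c ∈ Q, contradicting 158 squarefree > 1. If c = 0 then 158 = 174d^2, so 174·158 = (174d)^2 is a perfect square in Q — but 174·158 = 27492 is not a perfect square (since 174 and 158 are distinct squarefree integers). Contradiction. Hence √158 ∉ Q(√174), so x^2 - 158 stays irreducible over Q(√174) and [Q(√174, √158) : Q(√174)] = 2. By the tower law, [Q(√174, √158) : Q] = 2 · 2 = 4.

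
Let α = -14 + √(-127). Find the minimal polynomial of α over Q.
m_α(x) = x^2 + 28x + 323

From α + 14 = √(-127), squaring gives (α + 14)^2 = -127, i.e. α^2 + 28α + 196 = -127, so α^2 + 28α + 323 = 0. The discriminant of x^2 + 28x + 323 is (28)^2 - 4·(323) = 784 - 1292 = -508, and 4·(-127) is not a perfect square in Q since -127 is squarefree and ≠ 1. Hence x^2 + 28x + 323 is irreducible over Q and is the minimal polynomial of α.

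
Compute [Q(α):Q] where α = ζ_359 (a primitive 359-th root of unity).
[Q(α):Q] = 358

The minimal polynomial of ζ_359 over Q is the 359-th cyclotomic polynomial Φ_359(x), which is irreducible over Q and has degree φ(359) = 358. Hence [Q(α):Q] = φ(359) = 358.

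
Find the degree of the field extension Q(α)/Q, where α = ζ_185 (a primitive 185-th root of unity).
[Q(α):Q] = 144

The minimal polynomial of ζ_185 over Q is the 185-th cyclotomic polynomial Φ_185(x), which is irreducible over Q and has degree φ(185) = 144. Hence [Q(α):Q] = φ(185) = 144.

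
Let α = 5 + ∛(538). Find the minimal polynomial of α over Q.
m_α(x) = x^3 - 15x^2 + 75x - 663

Set β = α - 5 = ∛(538), so β^3 = 538. Then (α - 5)^3 - 538 = 0, i.e. α is a root of g(x) = (x - 5)^3 - 538 = x^3 - 15x^2 + 75x - 663. Since g(x) = h(x - 5) where h(x) = x^3 - 538, and h is irreducible over Q (because 538 is not a perfect cube, so h has no rational root, and a monic cubic with no rational root is irreducible), g is also irreducible (irreducibility is preserved under the substitution x → x - 5). Hence m_α(x) = x^3 - 15x^2 + 75x - 663.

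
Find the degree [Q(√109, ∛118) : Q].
[Q(√109, ∛118) : Q] = 6

Let L = Q(√109, ∛118). Since Q(√109) ⊂ L and [Q(√109):Q] = 2, the tower law gives 2 | [L:Q]. Likewise Q(∛118) ⊂ L with [Q(∛118):Q] = 3 (because 118 is not a perfect cube), so 3 | [L:Q]. As gcd(2,3) = 1, [L:Q] is divisible by 6. Conversely L is generated over Q by √109 and ∛118, so [L:Q] ≤ 2·3 = 6. Therefore [Q(√109, ∛118) : Q] = 6.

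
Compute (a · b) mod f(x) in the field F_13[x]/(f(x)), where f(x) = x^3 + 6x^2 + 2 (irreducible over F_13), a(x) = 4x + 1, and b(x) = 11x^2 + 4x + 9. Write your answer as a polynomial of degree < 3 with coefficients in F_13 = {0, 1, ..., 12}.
a · b ≡ 10x^2 + x + 12 (mod f(x))

Multiply in F_13[x]: a(x)·b(x) = (4x + 1)·(11x^2 + 4x + 9) = 5x^3 + x^2 + x + 9. This has degree ≥ 3, so divide by f(x) over F_13: 5x^3 + x^2 + x + 9 = (5)·(x^3 + 6x^2 + 2) + (10x^2 + x + 12). Hence a·b ≡ 10x^2 + x + 12 (mod f). (F_13[x]/(f) is a field with 13^3 = 2197 elements since f is irreducible of degree 3.)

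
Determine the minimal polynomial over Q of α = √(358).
m_α(x) = x^2 - 358

α satisfies α^2 - 358 = 0, so x^2 - 358 annihilates α. Since d = 358 is squarefree and ≠ 1, it is not a perfect square in Q, so x^2 - 358 has no rational root and is therefore irreducible over Q (a degree-2 polynomial over a field is irreducible iff it has no root). Hence m_α(x) = x^2 - 358.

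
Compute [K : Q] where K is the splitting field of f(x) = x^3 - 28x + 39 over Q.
[K : Q] = 6

By the rational root test, any rational root of the monic integer polynomial f(x) = x^3 - 28x + 39 must be an integer dividing the constant term 39, i.e. one of ±{1, 3, 13, 39}. Evaluating: f(1) = 12, f(-1) = 66, f(3) = -18, f(-3) = 96, f(13) = 1872, f(-13) = -1794, f(39) = 58266, f(-39) = -58188; none is 0, so f has no rational root and is therefore irreducible over Q (a cubic with no linear factor over a field is irreducible). For an irreducible cubic, the Galois group is A_3 or S_3 according as the discriminant disc(f) = -4a^3 - 27b^2 = -4·(-28)^3 - 27·(39)^2 = 46741 is or is not a square in Q. Here disc(f) = 46741 is not a perfect square in Q, so the Galois group of f over Q is not contained in A_3 and must be all of S_3. The splitting field has degree |S_3| = 6 over Q, so [K : Q] = 6.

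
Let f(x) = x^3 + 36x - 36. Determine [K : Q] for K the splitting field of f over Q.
[K : Q] = 6

By the rational root test, any rational root of the monic integer polynomial f(x) = x^3 + 36x - 36 must be an integer dividing the constant term -36, i.e. one of ±{1, 2, 3, 4, 6, 9, 12, 18, 36}. Evaluating: f(1) = 1, f(-1) = -73, f(2) = 44, f(-2) = -116, f(3) = 99, f(-3) = -171, f(4) = 172, f(-4) = -244, f(6) = 396, f(-6) = -468, f(9) = 1017, f(-9) = -1089, f(12) = 2124, f(-12) = -2196, f(18) = 6444, f(-18) = -6516, f(36) = 47916, f(-36) = -47988; none is 0, so f has no rational root and is therefore irreducible over Q (a cubic with no linear factor over a field is irreducible). For an irreducible cubic, the Galois group is A_3 or S_3 according as the discriminant disc(f) = -4a^3 - 27b^2 = -4·(36)^3 - 27·(-36)^2 = -221616 is or is not a square in Q. Here disc(f) = -221616 is not a perfect square in Q, so the Galois group of f over Q is not contained in A_3 and must be all of S_3. The splitting field has degree |S_3| = 6 over Q, so [K : Q] = 6.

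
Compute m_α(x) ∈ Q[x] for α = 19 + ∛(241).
m_α(x) = x^3 - 57x^2 + 1083x - 7100

Set β = α - 19 = ∛(241), so β^3 = 241. Then (α - 19)^3 - 241 = 0, i.e. α is a root of g(x) = (x - 19)^3 - 241 = x^3 - 57x^2 + 1083x - 7100. Since g(x) = h(x - 19) where h(x) = x^3 - 241, and h is irreducible over Q (because 241 is not a perfect cube, so h has no rational root, and a monic cubic with no rational root is irreducible), g is also irreducible (irreducibility is preserved under the substitution x → x - 19). Hence m_α(x) = x^3 - 57x^2 + 1083x - 7100.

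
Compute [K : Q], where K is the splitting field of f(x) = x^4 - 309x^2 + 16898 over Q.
[K : Q] = 4

Solving the quadratic in x^2: x^2 = (309 ± √(309^2 - 4·16898))/2 = (309 ± √27889)/2 = (309 ± 167)/2, giving x^2 = 71 or x^2 = 238. So f(x) = (x^2 - 71)(x^2 - 238) and the roots of f are ±√71, ±√238. Hence the splitting field is K = Q(√71, √238). Since 71 and 238 are distinct squarefree integers > 1, their product 16898 is not a perfect square, so √238 ∉ Q(√71). By the tower law [K:Q] = [Q(√71,√238):Q(√71)] · [Q(√71):Q] = 2 · 2 = 4.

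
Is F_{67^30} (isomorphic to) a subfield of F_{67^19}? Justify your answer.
No: F_{67^30} is not a subfield of F_{67^19}

F_{p^m} embeds in F_{p^n} iff m | n. Here 30 ∤ 19 (since 19 = 0·30 + 19 with remainder 19 ≠ 0), so F_{67^30} is not a subfield of F_{67^19}. Equivalently: if it were, the tower law would give 30 = [F_{67^30}:F_67] dividing [F_{67^19}:F_67] = 19, contradiction.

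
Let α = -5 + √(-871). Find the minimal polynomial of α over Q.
m_α(x) = x^2 + 10x + 896

From α + 5 = √(-871), squaring gives (α + 5)^2 = -871, i.e. α^2 + 10α + 25 = -871, so α^2 + 10α + 896 = 0. The discriminant of x^2 + 10x + 896 is (10)^2 - 4·(896) = 100 - 3584 = -3484, and 4·(-871) is not a perfect square in Q since -871 is squarefree and ≠ 1. Hence x^2 + 10x + 896 is irreducible over Q and is the minimal polynomial of α.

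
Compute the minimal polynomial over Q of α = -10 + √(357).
m_α(x) = x^2 + 20x - 257

From α + 10 = √(357), squaring gives (α + 10)^2 = 357, i.e. α^2 + 20α + 100 = 357, so α^2 + 20α - 257 = 0. The discriminant of x^2 + 20x - 257 is (20)^2 - 4·(-257) = 400 + 1028 = 1428, and 4·(357) is not a perfect square in Q since 357 is squarefree and ≠ 1. Hence x^2 + 20x - 257 is irreducible over Q and is the minimal polynomial of α.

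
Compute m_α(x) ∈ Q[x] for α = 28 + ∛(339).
m_α(x) = x^3 - 84x^2 + 2352x - 22291

Set β = α - 28 = ∛(339), so β^3 = 339. Then (α - 28)^3 - 339 = 0, i.e. α is a root of g(x) = (x - 28)^3 - 339 = x^3 - 84x^2 + 2352x - 22291. Since g(x) = h(x - 28) where h(x) = x^3 - 339, and h is irreducible over Q (because 339 is not a perfect cube, so h has no rational root, and a monic cubic with no rational root is irreducible), g is also irreducible (irreducibility is preserved under the substitution x → x - 28). Hence m_α(x) = x^3 - 84x^2 + 2352x - 22291.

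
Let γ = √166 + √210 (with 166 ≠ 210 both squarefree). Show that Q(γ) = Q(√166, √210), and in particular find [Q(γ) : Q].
[Q(γ) : Q] = 4 (equivalently, Q(γ) = Q(√166, √210))

Obviously Q(γ) ⊆ Q(√166, √210), and [Q(√166, √210):Q] = 4 (since 166, 210 are distinct squarefree integers > 1 with 34860 not a perfect square). To show equality we compute the minimal polynomial of γ. From γ = √166 + √210: γ^2 = 166 + 2√(34860) + 210 = 376 + 2√(34860), so γ^2 - 376 = 2√(34860); squaring, (γ^2 - 376)^2 = 4·34860, i.e. γ^4 - 752γ^2 + 141376 - 139440 = 0, i.e. γ^4 - 752γ^2 + 1936 = 0. So γ is a root of x^4 - 752x^2 + 1936. This polynomial is irreducible over Q: it has no rational root (each ±√166 ± √210 is irrational), and any factorization into two quadratics over Q would force √(34860) ∈ Q (pairing opposite roots) or √166, √210 ∈ Q (other pairings), all impossible. Hence [Q(γ):Q] = 4 = [Q(√166, √210):Q], so Q(γ) = Q(√166, √210).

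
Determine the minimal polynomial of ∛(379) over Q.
m_α(x) = x^3 - 379

α satisfies α^3 = 379, so x^3 - 379 annihilates α. By the rational root test, a rational root p/q (in lowest terms) of x^3 - 379 would satisfy p^3 = 379 q^3, forcing q = 1 and p^3 = 379; but 379 is not a perfect cube, contradiction. A monic cubic over Q with no rational root is irreducible (any nontrivial factorization would include a linear factor). Hence x^3 - 379 is the minimal polynomial of α, and in particular [Q(α):Q] = 3.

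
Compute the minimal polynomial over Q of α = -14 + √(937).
m_α(x) = x^2 + 28x - 741

From α + 14 = √(937), squaring gives (α + 14)^2 = 937, i.e. α^2 + 28α + 196 = 937, so α^2 + 28α - 741 = 0. The discriminant of x^2 + 28x - 741 is (28)^2 - 4·(-741) = 784 + 2964 = 3748, and 4·(937) is not a perfect square in Q since 937 is squarefree and ≠ 1. Hence x^2 + 28x - 741 is irreducible over Q and is the minimal polynomial of α.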